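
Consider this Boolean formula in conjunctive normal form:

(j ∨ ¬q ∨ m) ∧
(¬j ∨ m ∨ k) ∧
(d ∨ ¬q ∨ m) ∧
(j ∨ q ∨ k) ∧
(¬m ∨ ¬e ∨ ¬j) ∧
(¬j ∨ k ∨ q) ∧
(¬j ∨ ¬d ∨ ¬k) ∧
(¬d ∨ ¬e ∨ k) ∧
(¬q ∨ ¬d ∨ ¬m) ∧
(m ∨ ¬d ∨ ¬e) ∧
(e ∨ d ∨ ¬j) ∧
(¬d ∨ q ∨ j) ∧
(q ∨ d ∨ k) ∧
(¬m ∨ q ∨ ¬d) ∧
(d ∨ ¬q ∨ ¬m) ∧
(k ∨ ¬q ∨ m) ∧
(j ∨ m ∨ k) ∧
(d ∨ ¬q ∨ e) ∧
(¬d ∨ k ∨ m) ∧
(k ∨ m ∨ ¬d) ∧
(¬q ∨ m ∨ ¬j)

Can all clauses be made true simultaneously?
Yes

Yes, the formula is satisfiable.

One satisfying assignment is: d=False, e=False, k=True, m=False, q=False, j=False

Verification: With this assignment, all 21 clauses evaluate to true.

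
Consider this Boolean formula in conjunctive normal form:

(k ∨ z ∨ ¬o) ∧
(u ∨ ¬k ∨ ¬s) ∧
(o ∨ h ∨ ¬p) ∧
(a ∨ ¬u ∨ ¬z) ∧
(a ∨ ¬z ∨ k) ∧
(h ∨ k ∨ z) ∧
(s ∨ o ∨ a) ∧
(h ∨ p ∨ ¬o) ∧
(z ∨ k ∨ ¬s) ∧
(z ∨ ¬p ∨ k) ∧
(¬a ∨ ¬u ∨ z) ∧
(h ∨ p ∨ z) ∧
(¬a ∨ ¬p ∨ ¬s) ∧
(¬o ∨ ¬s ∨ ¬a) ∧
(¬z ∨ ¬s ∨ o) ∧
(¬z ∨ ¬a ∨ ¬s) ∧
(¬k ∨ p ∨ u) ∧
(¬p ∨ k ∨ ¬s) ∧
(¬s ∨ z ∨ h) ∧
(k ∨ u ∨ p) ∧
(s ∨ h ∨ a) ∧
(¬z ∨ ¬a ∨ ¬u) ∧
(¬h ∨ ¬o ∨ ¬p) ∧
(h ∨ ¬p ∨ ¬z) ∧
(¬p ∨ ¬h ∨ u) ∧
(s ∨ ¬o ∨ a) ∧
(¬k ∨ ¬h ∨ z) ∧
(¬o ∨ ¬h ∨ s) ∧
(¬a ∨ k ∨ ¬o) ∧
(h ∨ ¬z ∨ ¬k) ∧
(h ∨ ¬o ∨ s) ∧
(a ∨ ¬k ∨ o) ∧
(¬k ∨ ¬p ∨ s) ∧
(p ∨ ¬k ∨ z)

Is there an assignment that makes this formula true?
No

No, the formula is not satisfiable.

No assignment of truth values to the variables can make all 34 clauses true simultaneously.

The formula is UNSAT (unsatisfiable).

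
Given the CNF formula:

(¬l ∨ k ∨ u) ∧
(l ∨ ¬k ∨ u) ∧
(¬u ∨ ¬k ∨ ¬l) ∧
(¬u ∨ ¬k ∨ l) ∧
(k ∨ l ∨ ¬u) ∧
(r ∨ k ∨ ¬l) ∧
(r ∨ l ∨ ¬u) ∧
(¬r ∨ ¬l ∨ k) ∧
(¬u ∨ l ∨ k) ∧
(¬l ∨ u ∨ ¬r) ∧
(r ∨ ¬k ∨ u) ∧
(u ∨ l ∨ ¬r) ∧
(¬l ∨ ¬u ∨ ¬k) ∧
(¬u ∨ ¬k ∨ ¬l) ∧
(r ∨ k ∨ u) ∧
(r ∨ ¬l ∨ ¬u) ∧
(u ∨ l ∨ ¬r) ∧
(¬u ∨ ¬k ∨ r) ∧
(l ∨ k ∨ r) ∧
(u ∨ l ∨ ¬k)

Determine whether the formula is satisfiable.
No

No, the formula is not satisfiable.

No assignment of truth values to the variables can make all 20 clauses true simultaneously.

The formula is UNSAT (unsatisfiable).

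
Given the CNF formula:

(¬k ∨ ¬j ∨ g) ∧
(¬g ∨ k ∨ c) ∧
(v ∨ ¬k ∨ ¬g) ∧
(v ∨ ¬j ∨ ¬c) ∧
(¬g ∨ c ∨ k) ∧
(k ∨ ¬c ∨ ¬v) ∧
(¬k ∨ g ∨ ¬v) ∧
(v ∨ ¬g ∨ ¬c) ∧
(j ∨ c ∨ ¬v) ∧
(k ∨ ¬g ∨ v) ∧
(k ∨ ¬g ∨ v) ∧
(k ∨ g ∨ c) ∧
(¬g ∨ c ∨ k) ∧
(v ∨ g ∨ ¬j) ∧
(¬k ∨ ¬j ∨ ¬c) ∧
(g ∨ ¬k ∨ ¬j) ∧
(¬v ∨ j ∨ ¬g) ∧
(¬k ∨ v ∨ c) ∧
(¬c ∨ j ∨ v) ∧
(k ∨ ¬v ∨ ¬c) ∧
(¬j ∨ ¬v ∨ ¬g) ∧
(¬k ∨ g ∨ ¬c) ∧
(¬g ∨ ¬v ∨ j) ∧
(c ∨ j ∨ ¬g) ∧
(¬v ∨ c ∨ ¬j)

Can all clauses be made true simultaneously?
No

No, the formula is not satisfiable.

No assignment of truth values to the variables can make all 25 clauses true simultaneously.

The formula is UNSAT (unsatisfiable).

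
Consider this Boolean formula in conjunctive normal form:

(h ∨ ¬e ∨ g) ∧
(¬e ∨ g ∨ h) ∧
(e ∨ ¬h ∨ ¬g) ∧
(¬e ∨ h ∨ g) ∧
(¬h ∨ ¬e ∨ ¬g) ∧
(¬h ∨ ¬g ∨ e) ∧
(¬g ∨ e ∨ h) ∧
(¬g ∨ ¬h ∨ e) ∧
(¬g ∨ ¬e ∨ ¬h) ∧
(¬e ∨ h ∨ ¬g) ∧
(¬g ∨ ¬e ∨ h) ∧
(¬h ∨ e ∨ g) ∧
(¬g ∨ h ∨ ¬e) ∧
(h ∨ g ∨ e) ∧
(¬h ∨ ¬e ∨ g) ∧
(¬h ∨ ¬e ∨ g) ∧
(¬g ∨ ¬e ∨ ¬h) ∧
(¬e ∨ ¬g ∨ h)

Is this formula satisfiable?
No

No, the formula is not satisfiable.

No assignment of truth values to the variables can make all 18 clauses true simultaneously.

The formula is UNSAT (unsatisfiable).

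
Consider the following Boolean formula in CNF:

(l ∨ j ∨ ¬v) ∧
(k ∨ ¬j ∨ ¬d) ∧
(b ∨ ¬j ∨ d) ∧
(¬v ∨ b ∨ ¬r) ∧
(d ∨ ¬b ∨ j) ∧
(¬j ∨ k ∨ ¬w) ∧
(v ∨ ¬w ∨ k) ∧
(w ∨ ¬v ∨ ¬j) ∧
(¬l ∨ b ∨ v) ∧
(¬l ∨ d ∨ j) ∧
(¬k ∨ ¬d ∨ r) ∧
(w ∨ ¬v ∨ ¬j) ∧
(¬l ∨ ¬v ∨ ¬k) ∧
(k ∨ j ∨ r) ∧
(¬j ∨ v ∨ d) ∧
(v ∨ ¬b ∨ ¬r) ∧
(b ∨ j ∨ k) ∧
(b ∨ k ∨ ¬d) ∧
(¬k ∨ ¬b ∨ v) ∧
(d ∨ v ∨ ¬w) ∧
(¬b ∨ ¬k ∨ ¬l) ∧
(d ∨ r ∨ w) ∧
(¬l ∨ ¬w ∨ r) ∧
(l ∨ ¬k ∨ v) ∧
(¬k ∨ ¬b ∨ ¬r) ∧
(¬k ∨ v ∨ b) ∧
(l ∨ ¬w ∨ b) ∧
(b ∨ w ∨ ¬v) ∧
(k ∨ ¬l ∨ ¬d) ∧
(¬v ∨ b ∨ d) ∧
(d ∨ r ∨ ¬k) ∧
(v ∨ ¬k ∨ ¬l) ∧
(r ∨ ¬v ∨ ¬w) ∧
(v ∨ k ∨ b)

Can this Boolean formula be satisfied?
No

No, the formula is not satisfiable.

No assignment of truth values to the variables can make all 34 clauses true simultaneously.

The formula is UNSAT (unsatisfiable).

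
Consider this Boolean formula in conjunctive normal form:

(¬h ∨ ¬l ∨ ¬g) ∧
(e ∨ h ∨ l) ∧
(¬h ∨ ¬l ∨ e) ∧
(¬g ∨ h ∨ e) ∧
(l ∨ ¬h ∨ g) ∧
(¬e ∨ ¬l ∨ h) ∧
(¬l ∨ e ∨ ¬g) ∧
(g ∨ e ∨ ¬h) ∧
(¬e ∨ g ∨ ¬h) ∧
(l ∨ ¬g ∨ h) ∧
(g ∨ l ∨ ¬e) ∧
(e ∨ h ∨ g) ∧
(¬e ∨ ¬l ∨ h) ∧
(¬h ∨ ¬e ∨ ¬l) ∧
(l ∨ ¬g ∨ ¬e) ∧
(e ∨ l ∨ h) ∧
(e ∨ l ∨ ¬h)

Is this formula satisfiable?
No

No, the formula is not satisfiable.

No assignment of truth values to the variables can make all 17 clauses true simultaneously.

The formula is UNSAT (unsatisfiable).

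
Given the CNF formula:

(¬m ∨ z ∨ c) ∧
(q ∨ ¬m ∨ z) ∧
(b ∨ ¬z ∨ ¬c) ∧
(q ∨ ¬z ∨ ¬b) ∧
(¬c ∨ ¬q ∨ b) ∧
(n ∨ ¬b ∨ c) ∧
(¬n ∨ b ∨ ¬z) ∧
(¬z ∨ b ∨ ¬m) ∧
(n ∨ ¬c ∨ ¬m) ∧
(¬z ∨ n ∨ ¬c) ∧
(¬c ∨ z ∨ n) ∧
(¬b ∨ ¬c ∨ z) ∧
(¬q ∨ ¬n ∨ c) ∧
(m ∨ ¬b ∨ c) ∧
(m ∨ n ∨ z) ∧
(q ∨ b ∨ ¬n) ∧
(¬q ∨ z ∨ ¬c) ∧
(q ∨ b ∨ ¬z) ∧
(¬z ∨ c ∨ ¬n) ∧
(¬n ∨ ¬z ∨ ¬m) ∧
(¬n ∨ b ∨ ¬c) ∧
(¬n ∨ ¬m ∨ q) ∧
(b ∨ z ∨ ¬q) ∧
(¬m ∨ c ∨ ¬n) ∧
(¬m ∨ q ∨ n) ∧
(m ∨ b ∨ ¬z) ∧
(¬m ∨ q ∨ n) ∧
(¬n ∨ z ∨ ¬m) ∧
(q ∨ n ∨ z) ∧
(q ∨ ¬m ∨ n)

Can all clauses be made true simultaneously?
Yes

Yes, the formula is satisfiable.

One satisfying assignment is: z=True, c=True, n=True, b=True, m=False, q=True

Verification: With this assignment, all 30 clauses evaluate to true.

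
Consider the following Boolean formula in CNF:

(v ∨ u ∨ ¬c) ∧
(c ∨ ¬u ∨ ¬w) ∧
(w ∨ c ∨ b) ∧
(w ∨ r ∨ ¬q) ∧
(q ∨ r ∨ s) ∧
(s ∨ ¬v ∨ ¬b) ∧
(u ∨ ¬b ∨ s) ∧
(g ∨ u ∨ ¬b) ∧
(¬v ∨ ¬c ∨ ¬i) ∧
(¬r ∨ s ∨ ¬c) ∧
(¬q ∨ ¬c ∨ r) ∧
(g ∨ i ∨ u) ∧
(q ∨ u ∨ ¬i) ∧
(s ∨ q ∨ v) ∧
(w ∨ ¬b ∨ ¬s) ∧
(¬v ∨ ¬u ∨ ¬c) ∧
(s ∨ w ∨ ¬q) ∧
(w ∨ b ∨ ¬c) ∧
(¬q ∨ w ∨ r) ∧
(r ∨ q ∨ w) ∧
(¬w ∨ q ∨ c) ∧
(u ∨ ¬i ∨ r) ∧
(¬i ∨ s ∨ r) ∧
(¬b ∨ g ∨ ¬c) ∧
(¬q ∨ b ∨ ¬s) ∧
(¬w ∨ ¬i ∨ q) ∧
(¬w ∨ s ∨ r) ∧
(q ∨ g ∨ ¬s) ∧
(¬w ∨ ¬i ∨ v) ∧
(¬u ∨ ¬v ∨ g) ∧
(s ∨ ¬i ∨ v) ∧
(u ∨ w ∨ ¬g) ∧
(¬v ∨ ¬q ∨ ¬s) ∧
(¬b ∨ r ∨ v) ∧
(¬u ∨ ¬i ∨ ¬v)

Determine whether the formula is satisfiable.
Yes

Yes, the formula is satisfiable.

One satisfying assignment is: b=False, i=False, r=True, v=True, u=False, s=False, c=False, g=True, q=True, w=True

Verification: With this assignment, all 35 clauses evaluate to true.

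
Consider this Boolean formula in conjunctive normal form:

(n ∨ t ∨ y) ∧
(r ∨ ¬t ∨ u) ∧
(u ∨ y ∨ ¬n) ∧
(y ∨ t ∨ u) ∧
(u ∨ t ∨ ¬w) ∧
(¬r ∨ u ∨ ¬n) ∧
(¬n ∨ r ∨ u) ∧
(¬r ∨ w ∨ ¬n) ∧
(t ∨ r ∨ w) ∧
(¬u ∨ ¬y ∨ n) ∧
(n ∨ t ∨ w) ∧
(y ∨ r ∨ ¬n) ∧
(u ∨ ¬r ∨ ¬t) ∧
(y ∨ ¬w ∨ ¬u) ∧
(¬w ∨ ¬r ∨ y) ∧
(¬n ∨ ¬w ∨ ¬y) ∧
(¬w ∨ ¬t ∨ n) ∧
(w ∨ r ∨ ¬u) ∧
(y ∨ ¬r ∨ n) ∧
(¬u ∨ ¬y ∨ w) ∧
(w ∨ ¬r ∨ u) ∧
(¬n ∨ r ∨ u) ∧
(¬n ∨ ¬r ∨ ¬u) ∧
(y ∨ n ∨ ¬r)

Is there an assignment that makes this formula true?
No

No, the formula is not satisfiable.

No assignment of truth values to the variables can make all 24 clauses true simultaneously.

The formula is UNSAT (unsatisfiable).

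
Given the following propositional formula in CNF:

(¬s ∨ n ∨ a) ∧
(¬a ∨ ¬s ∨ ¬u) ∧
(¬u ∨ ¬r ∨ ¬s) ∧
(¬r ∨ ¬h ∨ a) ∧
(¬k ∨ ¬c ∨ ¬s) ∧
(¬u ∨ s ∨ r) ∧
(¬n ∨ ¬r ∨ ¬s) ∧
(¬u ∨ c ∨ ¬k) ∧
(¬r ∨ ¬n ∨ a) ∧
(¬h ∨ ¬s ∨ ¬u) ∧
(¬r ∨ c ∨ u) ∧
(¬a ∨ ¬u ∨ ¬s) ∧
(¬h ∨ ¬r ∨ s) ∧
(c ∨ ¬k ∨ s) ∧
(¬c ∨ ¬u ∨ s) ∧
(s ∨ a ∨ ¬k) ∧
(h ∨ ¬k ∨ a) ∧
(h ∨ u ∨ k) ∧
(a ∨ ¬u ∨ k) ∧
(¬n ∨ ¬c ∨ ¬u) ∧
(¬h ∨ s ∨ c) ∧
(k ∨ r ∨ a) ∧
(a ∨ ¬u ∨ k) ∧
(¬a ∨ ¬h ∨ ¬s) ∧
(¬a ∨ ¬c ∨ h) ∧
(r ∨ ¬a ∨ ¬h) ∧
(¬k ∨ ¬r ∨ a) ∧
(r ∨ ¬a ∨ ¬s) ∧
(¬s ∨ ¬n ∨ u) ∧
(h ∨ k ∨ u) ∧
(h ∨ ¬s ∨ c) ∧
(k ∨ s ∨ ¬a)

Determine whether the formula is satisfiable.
No

No, the formula is not satisfiable.

No assignment of truth values to the variables can make all 32 clauses true simultaneously.

The formula is UNSAT (unsatisfiable).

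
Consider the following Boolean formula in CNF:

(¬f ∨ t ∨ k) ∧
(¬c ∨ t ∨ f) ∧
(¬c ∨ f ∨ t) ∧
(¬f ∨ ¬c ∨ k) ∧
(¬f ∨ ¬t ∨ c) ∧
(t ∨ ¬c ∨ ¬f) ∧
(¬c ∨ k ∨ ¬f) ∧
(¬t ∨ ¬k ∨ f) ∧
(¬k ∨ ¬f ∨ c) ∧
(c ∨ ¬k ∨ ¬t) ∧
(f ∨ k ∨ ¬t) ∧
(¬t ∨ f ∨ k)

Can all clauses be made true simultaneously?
Yes

Yes, the formula is satisfiable.

One satisfying assignment is: t=False, f=False, k=False, c=False

Verification: With this assignment, all 12 clauses evaluate to true.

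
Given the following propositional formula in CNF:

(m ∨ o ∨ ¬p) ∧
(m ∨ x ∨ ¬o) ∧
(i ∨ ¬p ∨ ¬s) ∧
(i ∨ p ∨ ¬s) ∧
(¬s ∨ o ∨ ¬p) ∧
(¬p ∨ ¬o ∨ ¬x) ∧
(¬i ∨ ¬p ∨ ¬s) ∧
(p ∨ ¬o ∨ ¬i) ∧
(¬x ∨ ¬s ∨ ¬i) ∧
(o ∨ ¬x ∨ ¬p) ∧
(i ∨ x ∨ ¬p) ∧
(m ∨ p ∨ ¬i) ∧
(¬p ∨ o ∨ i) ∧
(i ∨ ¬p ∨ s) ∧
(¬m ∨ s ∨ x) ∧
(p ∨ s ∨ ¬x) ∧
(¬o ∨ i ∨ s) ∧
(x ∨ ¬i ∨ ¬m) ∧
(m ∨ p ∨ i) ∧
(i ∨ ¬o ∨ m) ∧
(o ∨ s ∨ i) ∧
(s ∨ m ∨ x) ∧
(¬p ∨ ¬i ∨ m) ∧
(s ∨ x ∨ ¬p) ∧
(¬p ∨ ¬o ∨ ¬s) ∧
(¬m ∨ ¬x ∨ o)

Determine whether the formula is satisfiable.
No

No, the formula is not satisfiable.

No assignment of truth values to the variables can make all 26 clauses true simultaneously.

The formula is UNSAT (unsatisfiable).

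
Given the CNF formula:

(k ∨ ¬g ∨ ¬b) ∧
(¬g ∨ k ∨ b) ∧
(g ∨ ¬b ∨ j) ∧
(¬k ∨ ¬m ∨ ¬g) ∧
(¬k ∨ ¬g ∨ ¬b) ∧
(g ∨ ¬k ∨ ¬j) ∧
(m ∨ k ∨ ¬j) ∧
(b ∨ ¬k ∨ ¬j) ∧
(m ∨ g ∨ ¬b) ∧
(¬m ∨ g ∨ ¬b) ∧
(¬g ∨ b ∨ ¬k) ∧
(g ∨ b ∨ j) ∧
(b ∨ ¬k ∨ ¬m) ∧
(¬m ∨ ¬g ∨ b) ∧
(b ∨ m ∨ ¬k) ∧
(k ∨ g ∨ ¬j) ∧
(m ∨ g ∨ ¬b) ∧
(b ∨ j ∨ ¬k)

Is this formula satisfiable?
No

No, the formula is not satisfiable.

No assignment of truth values to the variables can make all 18 clauses true simultaneously.

The formula is UNSAT (unsatisfiable).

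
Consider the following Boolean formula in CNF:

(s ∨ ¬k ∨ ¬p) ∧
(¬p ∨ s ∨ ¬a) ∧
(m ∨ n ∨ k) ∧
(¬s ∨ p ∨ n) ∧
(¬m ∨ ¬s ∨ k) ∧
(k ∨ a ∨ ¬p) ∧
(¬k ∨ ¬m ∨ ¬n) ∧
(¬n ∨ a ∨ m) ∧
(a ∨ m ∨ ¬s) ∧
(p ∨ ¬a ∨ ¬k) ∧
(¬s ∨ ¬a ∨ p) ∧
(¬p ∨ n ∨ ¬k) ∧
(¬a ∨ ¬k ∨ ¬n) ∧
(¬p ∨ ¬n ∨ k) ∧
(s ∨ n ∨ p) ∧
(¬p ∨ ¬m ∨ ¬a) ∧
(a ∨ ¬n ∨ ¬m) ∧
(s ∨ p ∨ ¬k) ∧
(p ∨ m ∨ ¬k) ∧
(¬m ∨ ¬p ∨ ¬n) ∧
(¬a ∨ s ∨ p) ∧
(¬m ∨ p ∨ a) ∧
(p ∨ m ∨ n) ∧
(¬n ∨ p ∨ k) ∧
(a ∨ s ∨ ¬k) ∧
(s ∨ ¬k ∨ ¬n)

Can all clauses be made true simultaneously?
No

No, the formula is not satisfiable.

No assignment of truth values to the variables can make all 26 clauses true simultaneously.

The formula is UNSAT (unsatisfiable).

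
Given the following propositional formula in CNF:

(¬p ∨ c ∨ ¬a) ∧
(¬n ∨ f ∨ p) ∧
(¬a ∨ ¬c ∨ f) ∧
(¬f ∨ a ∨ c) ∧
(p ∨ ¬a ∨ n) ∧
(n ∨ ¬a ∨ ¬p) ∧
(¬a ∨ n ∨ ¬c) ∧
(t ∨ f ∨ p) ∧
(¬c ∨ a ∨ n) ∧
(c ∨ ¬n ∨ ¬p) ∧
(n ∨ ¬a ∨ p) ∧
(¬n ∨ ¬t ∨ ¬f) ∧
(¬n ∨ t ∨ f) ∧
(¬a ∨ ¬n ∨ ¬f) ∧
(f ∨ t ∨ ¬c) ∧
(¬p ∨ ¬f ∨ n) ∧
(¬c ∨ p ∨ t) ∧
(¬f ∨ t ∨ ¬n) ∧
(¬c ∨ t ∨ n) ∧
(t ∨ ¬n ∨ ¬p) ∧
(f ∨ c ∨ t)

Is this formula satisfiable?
Yes

Yes, the formula is satisfiable.

One satisfying assignment is: n=False, p=False, f=False, a=False, c=False, t=True

Verification: With this assignment, all 21 clauses evaluate to true.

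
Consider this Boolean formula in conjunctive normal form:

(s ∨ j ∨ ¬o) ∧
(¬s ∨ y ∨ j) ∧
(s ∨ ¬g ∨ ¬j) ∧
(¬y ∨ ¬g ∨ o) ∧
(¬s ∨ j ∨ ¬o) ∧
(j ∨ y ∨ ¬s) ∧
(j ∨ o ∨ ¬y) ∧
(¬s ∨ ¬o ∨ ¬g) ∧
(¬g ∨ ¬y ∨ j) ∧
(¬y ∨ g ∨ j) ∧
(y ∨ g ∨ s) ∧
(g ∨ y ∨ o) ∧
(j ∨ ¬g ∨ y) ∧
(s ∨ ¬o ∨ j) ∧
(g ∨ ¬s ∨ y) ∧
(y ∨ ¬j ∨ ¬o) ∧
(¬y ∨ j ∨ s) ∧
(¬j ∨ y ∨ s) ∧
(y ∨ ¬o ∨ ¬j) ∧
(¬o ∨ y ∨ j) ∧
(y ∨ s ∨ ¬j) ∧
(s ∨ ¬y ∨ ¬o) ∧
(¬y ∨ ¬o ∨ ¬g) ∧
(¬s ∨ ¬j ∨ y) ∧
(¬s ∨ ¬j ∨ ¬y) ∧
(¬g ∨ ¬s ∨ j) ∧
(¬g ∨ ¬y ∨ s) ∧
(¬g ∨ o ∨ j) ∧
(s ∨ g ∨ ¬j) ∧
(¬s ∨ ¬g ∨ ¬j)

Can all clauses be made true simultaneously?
No

No, the formula is not satisfiable.

No assignment of truth values to the variables can make all 30 clauses true simultaneously.

The formula is UNSAT (unsatisfiable).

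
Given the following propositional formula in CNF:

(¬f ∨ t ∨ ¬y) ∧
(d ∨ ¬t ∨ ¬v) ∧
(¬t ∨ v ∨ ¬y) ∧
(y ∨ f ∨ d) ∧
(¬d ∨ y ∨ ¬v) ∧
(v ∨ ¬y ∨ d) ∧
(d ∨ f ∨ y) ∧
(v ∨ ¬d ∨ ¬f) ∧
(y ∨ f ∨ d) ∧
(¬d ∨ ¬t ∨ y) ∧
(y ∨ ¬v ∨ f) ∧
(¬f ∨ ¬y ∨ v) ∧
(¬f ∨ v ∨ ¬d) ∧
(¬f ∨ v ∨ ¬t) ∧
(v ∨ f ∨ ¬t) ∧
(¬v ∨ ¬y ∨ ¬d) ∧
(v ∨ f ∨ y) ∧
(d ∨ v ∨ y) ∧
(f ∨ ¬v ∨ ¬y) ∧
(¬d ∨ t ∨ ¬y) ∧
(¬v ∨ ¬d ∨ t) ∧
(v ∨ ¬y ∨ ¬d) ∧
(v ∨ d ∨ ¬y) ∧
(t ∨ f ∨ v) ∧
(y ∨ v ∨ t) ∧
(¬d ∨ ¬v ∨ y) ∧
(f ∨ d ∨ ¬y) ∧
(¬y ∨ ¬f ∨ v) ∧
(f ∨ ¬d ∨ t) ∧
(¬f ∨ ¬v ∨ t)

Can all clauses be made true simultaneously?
No

No, the formula is not satisfiable.

No assignment of truth values to the variables can make all 30 clauses true simultaneously.

The formula is UNSAT (unsatisfiable).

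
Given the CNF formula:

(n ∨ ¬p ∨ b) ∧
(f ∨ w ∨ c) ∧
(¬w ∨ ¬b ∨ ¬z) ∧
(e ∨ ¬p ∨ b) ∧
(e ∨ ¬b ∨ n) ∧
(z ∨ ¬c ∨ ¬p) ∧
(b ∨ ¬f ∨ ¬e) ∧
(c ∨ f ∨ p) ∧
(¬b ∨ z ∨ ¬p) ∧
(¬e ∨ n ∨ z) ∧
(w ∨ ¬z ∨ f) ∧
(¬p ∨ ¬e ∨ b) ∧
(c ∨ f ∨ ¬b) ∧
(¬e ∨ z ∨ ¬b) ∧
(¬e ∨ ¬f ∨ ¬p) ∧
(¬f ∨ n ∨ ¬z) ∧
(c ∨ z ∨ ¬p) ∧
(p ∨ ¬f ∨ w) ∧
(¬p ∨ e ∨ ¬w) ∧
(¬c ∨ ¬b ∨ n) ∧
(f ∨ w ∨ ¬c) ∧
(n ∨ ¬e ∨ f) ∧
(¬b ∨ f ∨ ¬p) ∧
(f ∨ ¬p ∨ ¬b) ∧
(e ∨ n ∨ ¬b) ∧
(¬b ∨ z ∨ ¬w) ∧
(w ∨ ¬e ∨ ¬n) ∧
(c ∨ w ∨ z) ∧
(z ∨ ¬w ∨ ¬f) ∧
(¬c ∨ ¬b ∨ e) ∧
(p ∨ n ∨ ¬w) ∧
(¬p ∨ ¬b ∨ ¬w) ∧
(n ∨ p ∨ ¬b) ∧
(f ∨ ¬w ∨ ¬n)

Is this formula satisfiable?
Yes

Yes, the formula is satisfiable.

One satisfying assignment is: b=True, n=True, f=True, p=True, w=False, e=False, z=True, c=False

Verification: With this assignment, all 34 clauses evaluate to true.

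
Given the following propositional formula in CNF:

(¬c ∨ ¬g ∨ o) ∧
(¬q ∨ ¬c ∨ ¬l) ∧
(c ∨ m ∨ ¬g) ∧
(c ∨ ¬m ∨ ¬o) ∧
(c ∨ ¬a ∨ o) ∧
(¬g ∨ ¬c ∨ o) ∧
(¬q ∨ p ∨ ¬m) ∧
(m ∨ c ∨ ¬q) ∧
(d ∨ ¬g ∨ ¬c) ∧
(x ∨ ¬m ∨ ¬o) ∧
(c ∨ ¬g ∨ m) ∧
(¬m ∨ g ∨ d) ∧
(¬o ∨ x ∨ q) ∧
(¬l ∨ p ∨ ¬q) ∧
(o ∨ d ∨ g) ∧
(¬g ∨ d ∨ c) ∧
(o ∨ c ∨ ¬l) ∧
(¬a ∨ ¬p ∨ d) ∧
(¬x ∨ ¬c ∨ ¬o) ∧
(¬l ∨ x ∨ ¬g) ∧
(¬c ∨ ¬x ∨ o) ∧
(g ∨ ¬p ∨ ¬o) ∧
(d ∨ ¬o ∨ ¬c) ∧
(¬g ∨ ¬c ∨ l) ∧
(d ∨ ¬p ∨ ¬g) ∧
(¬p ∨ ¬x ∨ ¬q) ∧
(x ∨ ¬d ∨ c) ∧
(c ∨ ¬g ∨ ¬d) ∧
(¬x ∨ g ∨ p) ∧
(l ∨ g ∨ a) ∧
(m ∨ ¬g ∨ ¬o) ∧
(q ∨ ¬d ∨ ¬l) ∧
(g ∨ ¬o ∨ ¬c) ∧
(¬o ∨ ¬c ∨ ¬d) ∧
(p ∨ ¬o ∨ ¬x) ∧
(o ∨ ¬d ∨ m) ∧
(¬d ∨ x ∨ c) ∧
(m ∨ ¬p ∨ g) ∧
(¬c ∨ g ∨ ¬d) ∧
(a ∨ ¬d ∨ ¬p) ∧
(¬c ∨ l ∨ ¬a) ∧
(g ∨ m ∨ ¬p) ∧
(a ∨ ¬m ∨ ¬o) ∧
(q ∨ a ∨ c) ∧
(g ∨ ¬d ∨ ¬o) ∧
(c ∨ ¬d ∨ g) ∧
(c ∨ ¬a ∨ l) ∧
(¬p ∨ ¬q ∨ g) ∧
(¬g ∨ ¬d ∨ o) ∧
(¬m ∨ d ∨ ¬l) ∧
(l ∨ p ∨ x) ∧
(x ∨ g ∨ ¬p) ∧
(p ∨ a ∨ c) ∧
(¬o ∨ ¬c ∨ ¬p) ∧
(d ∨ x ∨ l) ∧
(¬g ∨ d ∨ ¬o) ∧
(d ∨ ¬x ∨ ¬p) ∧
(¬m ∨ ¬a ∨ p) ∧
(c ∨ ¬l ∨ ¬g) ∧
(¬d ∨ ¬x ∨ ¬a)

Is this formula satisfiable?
No

No, the formula is not satisfiable.

No assignment of truth values to the variables can make all 60 clauses true simultaneously.

The formula is UNSAT (unsatisfiable).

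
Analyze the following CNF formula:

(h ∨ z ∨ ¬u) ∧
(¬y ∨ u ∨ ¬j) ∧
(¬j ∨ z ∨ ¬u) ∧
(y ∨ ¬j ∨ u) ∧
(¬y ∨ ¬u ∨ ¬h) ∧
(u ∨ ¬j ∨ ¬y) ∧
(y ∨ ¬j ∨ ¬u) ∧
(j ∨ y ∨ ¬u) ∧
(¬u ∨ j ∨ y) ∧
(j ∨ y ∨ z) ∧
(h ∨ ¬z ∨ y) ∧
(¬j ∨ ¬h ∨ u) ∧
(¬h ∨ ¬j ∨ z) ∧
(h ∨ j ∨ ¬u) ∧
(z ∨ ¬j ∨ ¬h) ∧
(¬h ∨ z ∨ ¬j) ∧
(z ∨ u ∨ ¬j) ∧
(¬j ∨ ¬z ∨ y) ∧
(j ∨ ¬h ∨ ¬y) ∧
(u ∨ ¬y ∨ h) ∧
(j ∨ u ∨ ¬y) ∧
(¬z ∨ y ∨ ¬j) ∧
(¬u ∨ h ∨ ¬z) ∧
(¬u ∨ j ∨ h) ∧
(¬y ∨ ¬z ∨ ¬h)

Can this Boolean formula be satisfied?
Yes

Yes, the formula is satisfiable.

One satisfying assignment is: u=False, y=False, h=True, z=True, j=False

Verification: With this assignment, all 25 clauses evaluate to true.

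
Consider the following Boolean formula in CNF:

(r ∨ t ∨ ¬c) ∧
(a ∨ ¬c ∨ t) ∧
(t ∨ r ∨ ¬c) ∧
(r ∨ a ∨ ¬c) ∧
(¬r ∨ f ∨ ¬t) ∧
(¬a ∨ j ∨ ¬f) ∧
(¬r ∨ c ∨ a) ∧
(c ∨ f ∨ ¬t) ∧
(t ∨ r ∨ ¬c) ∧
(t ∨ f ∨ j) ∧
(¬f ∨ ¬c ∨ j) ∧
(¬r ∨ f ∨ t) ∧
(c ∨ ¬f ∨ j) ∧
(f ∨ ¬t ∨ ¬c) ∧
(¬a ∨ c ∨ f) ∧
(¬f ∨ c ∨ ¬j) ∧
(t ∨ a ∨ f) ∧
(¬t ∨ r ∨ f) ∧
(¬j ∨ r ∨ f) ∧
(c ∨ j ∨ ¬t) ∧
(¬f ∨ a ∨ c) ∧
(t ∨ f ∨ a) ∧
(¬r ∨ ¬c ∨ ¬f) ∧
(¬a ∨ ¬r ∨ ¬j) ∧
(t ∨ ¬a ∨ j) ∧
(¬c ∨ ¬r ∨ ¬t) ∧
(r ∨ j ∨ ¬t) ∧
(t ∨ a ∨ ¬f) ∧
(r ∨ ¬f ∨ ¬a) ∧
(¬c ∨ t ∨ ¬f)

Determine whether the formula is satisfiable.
No

No, the formula is not satisfiable.

No assignment of truth values to the variables can make all 30 clauses true simultaneously.

The formula is UNSAT (unsatisfiable).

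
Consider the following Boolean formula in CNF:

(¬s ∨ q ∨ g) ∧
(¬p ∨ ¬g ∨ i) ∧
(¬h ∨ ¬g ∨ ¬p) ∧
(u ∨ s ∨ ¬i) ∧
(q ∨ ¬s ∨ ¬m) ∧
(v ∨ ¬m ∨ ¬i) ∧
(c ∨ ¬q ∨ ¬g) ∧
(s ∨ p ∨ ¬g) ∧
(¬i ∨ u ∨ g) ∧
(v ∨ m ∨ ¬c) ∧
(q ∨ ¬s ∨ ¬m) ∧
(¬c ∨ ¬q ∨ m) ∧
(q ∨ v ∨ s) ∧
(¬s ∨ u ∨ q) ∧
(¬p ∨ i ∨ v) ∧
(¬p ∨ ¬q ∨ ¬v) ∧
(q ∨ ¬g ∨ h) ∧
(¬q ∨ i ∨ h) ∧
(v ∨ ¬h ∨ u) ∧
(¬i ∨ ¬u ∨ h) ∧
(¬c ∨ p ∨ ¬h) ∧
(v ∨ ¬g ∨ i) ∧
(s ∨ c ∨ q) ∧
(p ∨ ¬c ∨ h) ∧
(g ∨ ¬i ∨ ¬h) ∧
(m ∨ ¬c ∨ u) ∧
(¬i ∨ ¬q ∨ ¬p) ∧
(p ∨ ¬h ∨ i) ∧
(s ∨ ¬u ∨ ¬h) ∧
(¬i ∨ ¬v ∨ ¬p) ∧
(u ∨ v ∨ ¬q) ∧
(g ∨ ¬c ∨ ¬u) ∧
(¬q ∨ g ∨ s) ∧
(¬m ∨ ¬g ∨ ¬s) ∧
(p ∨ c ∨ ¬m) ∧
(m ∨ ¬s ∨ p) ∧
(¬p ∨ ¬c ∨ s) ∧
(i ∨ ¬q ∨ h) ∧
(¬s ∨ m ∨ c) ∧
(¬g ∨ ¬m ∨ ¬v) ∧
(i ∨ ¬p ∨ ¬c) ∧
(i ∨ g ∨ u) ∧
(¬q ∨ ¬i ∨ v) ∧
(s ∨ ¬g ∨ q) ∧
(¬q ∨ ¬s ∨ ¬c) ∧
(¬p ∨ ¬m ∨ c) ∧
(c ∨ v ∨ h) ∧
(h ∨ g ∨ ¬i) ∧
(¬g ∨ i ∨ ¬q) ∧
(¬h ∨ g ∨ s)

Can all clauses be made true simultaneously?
No

No, the formula is not satisfiable.

No assignment of truth values to the variables can make all 50 clauses true simultaneously.

The formula is UNSAT (unsatisfiable).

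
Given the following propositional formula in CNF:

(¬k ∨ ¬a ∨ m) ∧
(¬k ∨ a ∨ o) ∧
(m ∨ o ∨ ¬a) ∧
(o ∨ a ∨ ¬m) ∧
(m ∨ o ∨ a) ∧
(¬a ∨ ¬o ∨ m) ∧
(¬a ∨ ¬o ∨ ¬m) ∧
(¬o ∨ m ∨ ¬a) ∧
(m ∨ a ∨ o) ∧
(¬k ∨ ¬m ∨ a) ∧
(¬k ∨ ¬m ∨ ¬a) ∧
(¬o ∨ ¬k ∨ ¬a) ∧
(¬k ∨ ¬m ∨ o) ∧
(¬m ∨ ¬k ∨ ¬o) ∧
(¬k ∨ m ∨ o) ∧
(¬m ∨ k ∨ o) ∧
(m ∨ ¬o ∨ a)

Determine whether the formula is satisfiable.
Yes

Yes, the formula is satisfiable.

One satisfying assignment is: k=False, o=True, a=False, m=True

Verification: With this assignment, all 17 clauses evaluate to true.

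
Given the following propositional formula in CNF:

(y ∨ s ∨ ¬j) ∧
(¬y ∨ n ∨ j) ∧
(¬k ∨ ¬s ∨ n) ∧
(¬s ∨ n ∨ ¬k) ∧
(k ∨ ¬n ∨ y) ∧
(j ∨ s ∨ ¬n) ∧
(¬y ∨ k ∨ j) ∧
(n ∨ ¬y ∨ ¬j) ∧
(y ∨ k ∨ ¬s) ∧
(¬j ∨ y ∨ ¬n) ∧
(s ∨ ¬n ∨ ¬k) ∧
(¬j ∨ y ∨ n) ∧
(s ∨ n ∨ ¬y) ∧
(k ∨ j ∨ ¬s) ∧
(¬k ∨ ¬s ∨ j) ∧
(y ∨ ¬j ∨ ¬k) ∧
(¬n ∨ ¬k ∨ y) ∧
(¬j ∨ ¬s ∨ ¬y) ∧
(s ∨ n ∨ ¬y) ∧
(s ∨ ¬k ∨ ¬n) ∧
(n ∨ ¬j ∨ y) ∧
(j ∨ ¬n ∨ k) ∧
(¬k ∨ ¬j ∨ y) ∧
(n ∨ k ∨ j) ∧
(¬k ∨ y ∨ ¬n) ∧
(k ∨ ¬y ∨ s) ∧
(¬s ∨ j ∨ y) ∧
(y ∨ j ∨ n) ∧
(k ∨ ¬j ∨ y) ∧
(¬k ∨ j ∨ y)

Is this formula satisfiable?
No

No, the formula is not satisfiable.

No assignment of truth values to the variables can make all 30 clauses true simultaneously.

The formula is UNSAT (unsatisfiable).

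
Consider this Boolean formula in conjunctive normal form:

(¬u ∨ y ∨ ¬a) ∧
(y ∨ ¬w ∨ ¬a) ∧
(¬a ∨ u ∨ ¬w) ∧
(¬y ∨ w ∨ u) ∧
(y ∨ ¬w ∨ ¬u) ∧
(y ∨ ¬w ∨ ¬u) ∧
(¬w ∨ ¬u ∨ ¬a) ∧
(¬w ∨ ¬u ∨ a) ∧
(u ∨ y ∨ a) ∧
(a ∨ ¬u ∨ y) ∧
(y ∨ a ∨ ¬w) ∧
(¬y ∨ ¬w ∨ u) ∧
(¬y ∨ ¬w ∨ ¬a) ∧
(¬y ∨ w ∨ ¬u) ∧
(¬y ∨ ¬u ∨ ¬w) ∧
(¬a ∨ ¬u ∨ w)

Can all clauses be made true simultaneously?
Yes

Yes, the formula is satisfiable.

One satisfying assignment is: y=False, w=False, u=False, a=True

Verification: With this assignment, all 16 clauses evaluate to true.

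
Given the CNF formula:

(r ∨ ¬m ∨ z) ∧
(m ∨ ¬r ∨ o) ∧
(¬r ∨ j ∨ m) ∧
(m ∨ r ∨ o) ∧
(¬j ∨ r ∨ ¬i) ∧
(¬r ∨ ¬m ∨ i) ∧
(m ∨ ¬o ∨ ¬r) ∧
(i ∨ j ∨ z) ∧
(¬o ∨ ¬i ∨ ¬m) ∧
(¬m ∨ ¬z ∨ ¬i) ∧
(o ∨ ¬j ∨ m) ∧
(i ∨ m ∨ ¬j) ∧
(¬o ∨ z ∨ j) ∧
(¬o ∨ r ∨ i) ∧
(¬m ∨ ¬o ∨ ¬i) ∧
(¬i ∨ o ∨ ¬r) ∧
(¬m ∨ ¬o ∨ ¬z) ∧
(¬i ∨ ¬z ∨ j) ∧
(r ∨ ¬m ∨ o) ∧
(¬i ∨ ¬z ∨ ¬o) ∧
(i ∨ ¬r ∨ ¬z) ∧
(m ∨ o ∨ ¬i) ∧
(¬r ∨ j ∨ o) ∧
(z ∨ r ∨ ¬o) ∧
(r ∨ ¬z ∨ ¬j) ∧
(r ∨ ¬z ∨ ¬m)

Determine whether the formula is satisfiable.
No

No, the formula is not satisfiable.

No assignment of truth values to the variables can make all 26 clauses true simultaneously.

The formula is UNSAT (unsatisfiable).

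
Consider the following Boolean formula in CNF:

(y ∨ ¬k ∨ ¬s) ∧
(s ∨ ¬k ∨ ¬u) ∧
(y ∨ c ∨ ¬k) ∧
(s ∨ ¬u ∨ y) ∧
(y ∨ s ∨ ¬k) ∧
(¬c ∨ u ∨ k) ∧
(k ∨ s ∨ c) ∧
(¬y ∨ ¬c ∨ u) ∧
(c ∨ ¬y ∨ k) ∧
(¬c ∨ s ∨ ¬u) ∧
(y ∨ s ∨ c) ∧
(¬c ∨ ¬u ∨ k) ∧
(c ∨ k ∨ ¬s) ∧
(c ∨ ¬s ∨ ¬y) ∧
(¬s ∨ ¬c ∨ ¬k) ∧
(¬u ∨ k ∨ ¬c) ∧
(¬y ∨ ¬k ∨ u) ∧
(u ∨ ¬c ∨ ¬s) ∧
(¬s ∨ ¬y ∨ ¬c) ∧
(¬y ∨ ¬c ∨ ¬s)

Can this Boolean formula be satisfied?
No

No, the formula is not satisfiable.

No assignment of truth values to the variables can make all 20 clauses true simultaneously.

The formula is UNSAT (unsatisfiable).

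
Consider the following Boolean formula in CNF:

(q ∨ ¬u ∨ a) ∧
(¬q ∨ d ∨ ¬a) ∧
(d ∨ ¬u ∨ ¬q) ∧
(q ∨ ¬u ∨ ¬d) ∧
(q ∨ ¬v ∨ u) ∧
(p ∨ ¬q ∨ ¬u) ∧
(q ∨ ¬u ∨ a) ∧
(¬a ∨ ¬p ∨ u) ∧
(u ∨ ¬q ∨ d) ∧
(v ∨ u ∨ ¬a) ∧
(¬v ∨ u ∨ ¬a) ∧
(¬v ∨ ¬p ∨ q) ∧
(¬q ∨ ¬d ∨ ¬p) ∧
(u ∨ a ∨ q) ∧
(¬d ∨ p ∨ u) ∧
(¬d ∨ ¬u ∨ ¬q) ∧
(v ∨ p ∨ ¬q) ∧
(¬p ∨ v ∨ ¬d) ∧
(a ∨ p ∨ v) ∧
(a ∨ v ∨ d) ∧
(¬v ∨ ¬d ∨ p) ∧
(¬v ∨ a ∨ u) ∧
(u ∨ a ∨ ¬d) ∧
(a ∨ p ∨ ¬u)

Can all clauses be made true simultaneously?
Yes

Yes, the formula is satisfiable.

One satisfying assignment is: q=False, d=False, v=False, p=False, u=True, a=True

Verification: With this assignment, all 24 clauses evaluate to true.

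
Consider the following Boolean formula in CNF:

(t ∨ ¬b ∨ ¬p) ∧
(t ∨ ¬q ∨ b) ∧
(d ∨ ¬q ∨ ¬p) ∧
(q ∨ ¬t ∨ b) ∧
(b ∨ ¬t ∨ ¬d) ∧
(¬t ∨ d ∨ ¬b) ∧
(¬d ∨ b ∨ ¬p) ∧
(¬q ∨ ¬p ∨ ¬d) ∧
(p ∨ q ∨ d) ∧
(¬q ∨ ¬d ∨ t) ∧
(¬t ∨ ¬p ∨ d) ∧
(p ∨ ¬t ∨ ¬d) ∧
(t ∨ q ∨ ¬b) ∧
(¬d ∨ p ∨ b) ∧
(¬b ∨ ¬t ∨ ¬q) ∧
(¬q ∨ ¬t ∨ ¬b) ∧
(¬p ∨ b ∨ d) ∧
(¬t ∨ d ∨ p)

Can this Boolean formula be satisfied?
Yes

Yes, the formula is satisfiable.

One satisfying assignment is: d=False, q=True, b=True, t=False, p=False

Verification: With this assignment, all 18 clauses evaluate to true.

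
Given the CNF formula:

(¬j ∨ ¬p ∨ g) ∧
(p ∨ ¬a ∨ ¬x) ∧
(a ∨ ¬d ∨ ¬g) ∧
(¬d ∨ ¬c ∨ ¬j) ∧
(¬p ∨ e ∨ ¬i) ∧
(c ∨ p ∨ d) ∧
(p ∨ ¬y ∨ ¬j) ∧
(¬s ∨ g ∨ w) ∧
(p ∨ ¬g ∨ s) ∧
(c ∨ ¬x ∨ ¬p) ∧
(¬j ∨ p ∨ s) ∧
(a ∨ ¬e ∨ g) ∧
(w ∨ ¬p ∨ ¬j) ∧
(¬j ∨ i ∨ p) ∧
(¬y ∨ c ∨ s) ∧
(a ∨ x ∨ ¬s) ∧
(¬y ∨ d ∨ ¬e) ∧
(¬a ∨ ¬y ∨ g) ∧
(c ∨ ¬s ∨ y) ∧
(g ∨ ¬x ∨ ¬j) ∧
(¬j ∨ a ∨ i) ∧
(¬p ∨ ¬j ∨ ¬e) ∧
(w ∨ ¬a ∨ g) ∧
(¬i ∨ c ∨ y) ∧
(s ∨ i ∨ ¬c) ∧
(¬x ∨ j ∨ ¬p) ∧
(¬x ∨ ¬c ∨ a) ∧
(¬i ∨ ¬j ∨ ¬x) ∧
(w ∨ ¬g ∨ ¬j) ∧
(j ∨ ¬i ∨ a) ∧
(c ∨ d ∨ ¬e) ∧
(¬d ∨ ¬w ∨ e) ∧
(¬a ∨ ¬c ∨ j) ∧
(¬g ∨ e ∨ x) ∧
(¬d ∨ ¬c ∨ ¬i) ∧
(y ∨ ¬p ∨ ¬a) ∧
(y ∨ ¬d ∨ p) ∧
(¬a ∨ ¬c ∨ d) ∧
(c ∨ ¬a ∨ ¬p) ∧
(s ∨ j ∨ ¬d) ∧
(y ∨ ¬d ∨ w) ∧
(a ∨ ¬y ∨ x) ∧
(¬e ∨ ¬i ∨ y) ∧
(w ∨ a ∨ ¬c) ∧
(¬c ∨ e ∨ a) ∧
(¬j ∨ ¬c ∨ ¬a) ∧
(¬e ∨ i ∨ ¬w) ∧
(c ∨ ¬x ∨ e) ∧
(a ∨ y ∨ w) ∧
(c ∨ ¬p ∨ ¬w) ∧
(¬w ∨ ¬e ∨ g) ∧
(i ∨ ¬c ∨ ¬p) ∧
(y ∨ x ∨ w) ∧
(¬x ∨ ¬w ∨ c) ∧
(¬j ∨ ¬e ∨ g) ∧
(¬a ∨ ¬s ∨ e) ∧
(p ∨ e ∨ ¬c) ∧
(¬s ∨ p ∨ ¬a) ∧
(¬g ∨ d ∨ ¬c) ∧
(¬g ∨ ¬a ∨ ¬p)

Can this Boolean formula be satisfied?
No

No, the formula is not satisfiable.

No assignment of truth values to the variables can make all 60 clauses true simultaneously.

The formula is UNSAT (unsatisfiable).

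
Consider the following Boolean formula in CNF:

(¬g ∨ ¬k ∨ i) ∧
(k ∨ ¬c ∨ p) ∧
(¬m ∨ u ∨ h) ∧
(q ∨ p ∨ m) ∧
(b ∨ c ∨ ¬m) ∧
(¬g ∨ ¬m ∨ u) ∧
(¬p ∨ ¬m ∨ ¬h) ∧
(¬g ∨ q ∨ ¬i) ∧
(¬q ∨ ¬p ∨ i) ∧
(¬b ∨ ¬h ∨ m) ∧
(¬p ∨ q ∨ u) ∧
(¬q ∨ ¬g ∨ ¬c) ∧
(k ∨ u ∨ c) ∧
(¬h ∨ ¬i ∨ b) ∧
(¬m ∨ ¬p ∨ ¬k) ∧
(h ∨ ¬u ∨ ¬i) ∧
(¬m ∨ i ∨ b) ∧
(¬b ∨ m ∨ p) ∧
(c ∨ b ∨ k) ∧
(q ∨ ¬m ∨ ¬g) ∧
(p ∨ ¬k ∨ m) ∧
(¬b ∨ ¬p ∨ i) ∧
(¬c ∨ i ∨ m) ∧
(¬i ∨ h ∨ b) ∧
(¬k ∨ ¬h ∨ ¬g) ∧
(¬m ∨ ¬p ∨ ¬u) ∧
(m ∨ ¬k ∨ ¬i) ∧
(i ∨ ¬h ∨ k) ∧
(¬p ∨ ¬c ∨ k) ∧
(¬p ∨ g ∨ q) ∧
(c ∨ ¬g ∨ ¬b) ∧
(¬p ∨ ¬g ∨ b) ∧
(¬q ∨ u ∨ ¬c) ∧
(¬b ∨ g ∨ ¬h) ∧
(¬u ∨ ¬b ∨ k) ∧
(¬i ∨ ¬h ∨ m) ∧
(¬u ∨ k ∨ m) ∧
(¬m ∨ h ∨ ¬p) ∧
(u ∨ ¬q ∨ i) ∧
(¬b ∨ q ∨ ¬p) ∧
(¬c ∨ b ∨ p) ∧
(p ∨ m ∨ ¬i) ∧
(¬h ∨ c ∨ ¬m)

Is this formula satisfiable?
Yes

Yes, the formula is satisfiable.

One satisfying assignment is: g=False, k=True, i=False, m=True, b=True, q=True, p=False, c=False, u=True, h=False

Verification: With this assignment, all 43 clauses evaluate to true.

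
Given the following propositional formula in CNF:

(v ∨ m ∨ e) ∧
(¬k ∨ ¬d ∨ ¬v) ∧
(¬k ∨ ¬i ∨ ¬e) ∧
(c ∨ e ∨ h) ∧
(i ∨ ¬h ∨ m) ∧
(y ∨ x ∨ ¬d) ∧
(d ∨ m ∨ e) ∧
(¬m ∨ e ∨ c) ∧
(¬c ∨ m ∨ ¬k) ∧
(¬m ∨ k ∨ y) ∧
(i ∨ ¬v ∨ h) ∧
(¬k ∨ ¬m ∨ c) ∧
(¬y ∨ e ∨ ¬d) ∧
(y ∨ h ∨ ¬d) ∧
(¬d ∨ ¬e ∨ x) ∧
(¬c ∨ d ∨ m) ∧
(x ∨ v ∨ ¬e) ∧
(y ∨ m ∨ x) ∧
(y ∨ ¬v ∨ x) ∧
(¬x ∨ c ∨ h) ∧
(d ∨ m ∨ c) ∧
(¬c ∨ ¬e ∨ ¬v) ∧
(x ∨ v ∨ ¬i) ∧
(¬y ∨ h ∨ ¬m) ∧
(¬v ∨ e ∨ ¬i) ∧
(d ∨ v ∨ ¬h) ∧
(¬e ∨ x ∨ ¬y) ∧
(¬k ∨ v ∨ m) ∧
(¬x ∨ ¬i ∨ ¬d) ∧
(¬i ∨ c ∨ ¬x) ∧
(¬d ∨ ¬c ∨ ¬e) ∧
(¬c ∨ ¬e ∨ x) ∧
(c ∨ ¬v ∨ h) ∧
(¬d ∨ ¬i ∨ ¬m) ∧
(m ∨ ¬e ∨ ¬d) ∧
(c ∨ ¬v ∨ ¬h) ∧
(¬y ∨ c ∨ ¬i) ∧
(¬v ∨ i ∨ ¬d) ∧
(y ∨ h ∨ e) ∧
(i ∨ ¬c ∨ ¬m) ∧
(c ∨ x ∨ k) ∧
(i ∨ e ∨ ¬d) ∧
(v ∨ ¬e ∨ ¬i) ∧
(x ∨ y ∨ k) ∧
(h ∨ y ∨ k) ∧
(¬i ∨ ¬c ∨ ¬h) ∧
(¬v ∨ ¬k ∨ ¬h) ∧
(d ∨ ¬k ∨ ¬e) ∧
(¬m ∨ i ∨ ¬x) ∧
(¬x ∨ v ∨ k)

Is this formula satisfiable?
No

No, the formula is not satisfiable.

No assignment of truth values to the variables can make all 50 clauses true simultaneously.

The formula is UNSAT (unsatisfiable).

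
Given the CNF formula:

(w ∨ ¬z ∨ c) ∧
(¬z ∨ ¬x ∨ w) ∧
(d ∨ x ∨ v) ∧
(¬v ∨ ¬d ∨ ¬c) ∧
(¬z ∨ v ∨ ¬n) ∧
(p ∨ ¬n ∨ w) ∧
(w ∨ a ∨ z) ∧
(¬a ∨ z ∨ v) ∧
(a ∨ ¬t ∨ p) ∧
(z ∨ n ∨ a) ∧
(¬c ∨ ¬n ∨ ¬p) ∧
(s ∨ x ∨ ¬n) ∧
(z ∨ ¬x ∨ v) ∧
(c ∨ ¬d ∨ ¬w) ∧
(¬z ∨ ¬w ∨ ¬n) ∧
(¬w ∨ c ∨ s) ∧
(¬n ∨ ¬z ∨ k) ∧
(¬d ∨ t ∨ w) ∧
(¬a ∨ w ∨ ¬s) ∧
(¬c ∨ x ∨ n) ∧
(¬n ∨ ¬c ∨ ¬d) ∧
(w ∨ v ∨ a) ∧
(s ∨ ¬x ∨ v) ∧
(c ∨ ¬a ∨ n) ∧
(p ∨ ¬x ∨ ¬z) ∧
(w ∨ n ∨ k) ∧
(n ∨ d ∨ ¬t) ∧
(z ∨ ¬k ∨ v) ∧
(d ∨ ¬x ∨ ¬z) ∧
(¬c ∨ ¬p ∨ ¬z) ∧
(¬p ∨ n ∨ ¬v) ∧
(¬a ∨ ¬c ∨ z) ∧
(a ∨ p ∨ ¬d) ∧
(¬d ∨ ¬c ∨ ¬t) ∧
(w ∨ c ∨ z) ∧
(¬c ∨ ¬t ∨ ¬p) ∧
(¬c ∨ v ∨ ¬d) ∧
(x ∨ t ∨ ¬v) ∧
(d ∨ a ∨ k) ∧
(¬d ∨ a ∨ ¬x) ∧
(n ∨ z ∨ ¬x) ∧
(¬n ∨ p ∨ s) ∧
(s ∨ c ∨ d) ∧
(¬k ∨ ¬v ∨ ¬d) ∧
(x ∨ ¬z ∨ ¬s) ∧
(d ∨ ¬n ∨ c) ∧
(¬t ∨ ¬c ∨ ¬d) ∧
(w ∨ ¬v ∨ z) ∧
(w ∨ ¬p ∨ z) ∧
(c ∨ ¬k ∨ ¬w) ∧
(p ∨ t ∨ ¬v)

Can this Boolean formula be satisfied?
No

No, the formula is not satisfiable.

No assignment of truth values to the variables can make all 51 clauses true simultaneously.

The formula is UNSAT (unsatisfiable).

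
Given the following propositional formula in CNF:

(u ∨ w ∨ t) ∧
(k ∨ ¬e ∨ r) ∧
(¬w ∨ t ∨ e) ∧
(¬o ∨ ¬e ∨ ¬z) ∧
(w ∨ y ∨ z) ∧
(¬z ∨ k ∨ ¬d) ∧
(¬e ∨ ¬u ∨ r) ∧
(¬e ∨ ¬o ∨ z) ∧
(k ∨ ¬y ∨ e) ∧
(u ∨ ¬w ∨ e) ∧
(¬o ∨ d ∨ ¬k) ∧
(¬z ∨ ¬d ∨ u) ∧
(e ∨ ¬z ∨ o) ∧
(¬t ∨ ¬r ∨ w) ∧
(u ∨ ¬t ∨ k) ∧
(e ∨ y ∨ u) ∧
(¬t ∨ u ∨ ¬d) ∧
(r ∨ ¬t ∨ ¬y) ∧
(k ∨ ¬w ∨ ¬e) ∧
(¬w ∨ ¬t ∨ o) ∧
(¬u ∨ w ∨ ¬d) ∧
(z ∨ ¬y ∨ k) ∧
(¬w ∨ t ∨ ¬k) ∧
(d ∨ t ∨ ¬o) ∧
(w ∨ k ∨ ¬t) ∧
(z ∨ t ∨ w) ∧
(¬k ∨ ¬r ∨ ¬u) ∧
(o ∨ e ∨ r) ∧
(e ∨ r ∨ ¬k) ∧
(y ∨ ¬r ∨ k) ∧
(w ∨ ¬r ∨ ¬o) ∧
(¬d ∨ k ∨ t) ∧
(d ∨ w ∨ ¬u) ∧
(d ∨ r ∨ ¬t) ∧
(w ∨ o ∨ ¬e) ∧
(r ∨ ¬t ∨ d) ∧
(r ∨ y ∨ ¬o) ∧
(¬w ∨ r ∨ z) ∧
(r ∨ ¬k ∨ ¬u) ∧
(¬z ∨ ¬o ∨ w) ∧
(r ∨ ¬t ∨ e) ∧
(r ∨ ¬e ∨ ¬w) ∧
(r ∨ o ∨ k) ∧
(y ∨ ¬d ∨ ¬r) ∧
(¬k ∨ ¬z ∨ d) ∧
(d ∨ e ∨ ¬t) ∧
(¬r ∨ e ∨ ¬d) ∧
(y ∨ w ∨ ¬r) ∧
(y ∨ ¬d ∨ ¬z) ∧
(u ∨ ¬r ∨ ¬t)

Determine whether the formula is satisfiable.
No

No, the formula is not satisfiable.

No assignment of truth values to the variables can make all 50 clauses true simultaneously.

The formula is UNSAT (unsatisfiable).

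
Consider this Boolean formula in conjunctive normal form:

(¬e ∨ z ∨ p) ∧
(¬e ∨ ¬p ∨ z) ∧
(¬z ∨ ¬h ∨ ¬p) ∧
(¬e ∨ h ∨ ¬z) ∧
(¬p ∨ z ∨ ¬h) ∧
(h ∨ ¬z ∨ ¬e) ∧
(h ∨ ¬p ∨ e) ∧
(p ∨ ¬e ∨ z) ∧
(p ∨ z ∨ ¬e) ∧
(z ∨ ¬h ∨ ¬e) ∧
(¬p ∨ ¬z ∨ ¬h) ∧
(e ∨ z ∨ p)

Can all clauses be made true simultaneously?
Yes

Yes, the formula is satisfiable.

One satisfying assignment is: e=False, p=False, z=True, h=False

Verification: With this assignment, all 12 clauses evaluate to true.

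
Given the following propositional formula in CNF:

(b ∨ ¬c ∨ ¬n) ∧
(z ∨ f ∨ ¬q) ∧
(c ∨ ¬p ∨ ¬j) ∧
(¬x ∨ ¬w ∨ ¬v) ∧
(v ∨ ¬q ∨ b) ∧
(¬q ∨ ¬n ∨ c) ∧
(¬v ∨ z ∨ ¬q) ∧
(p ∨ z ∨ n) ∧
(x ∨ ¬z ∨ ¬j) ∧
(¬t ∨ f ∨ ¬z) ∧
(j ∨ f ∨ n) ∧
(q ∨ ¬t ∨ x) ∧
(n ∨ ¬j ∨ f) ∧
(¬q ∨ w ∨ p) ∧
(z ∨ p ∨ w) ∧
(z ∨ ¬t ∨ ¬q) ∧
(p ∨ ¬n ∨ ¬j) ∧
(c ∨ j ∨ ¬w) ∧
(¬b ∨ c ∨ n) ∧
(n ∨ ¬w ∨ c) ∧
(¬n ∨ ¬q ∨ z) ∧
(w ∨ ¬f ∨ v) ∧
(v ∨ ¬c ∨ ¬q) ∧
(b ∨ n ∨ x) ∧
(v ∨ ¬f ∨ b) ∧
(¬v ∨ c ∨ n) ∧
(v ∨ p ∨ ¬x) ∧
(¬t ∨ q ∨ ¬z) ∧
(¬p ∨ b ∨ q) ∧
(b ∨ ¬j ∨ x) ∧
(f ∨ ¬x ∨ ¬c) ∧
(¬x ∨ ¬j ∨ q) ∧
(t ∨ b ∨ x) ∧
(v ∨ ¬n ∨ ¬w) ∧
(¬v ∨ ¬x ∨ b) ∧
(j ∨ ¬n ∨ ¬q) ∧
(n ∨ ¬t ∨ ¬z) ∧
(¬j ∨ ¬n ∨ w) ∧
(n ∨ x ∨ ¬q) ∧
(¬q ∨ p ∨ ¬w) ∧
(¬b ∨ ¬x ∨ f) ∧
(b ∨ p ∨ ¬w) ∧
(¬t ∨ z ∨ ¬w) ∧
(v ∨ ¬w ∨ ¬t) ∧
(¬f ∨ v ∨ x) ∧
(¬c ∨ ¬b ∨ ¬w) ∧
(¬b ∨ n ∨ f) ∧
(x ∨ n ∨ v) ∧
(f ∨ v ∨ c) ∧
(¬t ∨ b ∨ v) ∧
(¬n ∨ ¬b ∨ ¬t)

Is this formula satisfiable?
Yes

Yes, the formula is satisfiable.

One satisfying assignment is: j=False, v=False, f=False, c=True, n=True, p=False, z=True, b=True, w=False, t=False, q=False, x=False

Verification: With this assignment, all 51 clauses evaluate to true.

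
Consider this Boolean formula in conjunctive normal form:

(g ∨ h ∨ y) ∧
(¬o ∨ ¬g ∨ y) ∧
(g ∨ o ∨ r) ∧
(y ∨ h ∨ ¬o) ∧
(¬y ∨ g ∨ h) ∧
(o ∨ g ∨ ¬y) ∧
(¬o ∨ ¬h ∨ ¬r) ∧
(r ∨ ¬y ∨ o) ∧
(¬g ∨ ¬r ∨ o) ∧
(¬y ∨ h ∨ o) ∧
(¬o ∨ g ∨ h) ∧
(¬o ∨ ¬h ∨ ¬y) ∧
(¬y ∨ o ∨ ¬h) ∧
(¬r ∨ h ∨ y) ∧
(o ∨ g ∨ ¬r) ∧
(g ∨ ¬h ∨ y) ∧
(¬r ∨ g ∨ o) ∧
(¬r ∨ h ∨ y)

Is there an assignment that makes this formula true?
Yes

Yes, the formula is satisfiable.

One satisfying assignment is: y=False, o=False, r=False, g=True, h=False

Verification: With this assignment, all 18 clauses evaluate to true.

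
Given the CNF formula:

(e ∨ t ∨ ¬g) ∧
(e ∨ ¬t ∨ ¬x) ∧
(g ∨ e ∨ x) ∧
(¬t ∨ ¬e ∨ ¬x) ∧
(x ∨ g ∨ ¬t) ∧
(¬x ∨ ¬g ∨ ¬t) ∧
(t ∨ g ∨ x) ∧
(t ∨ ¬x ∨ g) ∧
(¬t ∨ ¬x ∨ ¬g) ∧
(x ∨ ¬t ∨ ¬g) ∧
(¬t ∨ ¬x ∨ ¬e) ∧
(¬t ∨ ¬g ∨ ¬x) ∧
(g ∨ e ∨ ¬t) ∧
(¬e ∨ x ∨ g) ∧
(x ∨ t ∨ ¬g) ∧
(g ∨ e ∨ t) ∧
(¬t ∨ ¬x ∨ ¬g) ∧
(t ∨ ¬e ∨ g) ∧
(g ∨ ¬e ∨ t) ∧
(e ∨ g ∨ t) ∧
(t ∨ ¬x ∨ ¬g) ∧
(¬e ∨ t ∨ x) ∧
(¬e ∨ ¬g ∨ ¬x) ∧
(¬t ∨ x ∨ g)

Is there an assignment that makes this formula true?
No

No, the formula is not satisfiable.

No assignment of truth values to the variables can make all 24 clauses true simultaneously.

The formula is UNSAT (unsatisfiable).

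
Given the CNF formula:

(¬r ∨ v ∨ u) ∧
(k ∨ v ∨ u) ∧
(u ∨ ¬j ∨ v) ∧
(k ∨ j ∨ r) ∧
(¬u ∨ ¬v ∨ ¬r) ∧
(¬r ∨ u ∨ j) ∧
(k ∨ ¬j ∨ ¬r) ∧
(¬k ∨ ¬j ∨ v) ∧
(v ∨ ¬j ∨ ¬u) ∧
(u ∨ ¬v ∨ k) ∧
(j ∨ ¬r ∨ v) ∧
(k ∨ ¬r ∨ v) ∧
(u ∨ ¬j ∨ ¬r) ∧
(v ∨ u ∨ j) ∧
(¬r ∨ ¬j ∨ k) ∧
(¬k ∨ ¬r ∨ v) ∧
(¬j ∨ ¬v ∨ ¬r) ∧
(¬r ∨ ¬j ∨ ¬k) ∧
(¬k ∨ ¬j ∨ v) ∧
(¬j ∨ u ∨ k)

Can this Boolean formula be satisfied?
Yes

Yes, the formula is satisfiable.

One satisfying assignment is: v=False, j=False, u=True, r=False, k=True

Verification: With this assignment, all 20 clauses evaluate to true.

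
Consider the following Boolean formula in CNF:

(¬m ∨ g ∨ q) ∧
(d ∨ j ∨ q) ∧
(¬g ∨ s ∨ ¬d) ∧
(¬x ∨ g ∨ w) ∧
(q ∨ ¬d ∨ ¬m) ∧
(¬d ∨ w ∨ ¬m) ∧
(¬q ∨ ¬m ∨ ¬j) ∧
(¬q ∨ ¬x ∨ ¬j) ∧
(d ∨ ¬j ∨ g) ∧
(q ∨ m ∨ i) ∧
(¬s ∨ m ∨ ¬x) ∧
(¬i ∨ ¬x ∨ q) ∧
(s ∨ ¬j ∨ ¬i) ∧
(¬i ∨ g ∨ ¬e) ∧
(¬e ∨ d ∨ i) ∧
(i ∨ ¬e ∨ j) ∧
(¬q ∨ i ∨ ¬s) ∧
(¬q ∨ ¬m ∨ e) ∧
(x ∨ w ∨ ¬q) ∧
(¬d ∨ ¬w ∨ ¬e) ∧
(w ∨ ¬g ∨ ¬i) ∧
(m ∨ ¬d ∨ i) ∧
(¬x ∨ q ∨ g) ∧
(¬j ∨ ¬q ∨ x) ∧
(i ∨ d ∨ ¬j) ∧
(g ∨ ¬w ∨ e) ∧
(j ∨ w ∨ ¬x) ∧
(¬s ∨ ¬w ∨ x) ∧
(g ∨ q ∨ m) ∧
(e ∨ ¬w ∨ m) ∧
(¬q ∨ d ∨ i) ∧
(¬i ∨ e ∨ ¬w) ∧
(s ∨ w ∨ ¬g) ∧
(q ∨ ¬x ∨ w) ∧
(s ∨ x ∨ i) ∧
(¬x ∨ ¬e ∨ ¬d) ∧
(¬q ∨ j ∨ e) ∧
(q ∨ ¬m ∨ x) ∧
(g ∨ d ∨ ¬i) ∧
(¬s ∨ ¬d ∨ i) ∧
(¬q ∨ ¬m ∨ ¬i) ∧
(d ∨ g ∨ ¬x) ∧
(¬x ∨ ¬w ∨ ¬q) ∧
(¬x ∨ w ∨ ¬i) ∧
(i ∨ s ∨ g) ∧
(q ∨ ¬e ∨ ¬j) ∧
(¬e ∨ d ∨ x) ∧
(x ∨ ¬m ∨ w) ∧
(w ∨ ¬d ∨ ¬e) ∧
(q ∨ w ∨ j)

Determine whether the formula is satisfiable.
No

No, the formula is not satisfiable.

No assignment of truth values to the variables can make all 50 clauses true simultaneously.

The formula is UNSAT (unsatisfiable).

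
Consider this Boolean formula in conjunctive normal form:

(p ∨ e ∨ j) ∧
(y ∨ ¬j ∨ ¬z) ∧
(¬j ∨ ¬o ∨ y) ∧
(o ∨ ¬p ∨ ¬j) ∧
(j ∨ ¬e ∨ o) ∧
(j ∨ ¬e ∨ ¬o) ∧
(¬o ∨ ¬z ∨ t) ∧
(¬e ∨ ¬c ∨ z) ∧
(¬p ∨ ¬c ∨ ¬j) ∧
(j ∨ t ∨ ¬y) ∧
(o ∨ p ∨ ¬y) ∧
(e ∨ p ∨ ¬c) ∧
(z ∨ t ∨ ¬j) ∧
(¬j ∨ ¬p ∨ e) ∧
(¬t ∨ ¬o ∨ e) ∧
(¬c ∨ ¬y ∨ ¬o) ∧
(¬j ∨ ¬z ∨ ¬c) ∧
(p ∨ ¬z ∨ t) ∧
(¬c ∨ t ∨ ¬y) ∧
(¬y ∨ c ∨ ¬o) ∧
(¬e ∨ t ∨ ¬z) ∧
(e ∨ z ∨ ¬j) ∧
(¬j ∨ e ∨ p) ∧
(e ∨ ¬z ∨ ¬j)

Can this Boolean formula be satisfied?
Yes

Yes, the formula is satisfiable.

One satisfying assignment is: c=False, z=False, t=False, e=False, p=True, y=False, o=False, j=False

Verification: With this assignment, all 24 clauses evaluate to true.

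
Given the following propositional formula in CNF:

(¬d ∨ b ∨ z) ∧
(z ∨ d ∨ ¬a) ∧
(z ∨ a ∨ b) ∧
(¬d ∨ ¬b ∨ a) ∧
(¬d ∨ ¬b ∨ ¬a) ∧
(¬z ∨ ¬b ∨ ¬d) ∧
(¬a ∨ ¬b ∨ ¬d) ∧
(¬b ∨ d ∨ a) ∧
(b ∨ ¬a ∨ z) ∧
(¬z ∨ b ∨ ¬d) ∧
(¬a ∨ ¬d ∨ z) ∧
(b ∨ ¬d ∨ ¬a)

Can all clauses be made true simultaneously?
Yes

Yes, the formula is satisfiable.

One satisfying assignment is: a=False, z=True, b=False, d=False

Verification: With this assignment, all 12 clauses evaluate to true.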